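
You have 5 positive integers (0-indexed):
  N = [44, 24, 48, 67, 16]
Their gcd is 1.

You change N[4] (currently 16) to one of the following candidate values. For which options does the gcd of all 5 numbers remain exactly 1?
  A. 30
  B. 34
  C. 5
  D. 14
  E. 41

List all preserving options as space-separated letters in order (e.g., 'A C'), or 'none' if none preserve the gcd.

Old gcd = 1; gcd of others (without N[4]) = 1
New gcd for candidate v: gcd(1, v). Preserves old gcd iff gcd(1, v) = 1.
  Option A: v=30, gcd(1,30)=1 -> preserves
  Option B: v=34, gcd(1,34)=1 -> preserves
  Option C: v=5, gcd(1,5)=1 -> preserves
  Option D: v=14, gcd(1,14)=1 -> preserves
  Option E: v=41, gcd(1,41)=1 -> preserves

Answer: A B C D E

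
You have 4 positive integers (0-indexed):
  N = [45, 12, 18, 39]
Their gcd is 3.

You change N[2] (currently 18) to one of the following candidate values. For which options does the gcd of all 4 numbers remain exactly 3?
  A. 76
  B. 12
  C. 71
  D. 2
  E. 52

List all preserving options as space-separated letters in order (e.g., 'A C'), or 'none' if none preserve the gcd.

Old gcd = 3; gcd of others (without N[2]) = 3
New gcd for candidate v: gcd(3, v). Preserves old gcd iff gcd(3, v) = 3.
  Option A: v=76, gcd(3,76)=1 -> changes
  Option B: v=12, gcd(3,12)=3 -> preserves
  Option C: v=71, gcd(3,71)=1 -> changes
  Option D: v=2, gcd(3,2)=1 -> changes
  Option E: v=52, gcd(3,52)=1 -> changes

Answer: B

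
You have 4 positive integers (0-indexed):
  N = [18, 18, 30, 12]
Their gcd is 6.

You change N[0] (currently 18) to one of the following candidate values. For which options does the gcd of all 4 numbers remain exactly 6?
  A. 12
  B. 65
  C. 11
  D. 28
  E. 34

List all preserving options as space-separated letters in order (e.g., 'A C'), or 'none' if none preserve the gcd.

Answer: A

Derivation:
Old gcd = 6; gcd of others (without N[0]) = 6
New gcd for candidate v: gcd(6, v). Preserves old gcd iff gcd(6, v) = 6.
  Option A: v=12, gcd(6,12)=6 -> preserves
  Option B: v=65, gcd(6,65)=1 -> changes
  Option C: v=11, gcd(6,11)=1 -> changes
  Option D: v=28, gcd(6,28)=2 -> changes
  Option E: v=34, gcd(6,34)=2 -> changes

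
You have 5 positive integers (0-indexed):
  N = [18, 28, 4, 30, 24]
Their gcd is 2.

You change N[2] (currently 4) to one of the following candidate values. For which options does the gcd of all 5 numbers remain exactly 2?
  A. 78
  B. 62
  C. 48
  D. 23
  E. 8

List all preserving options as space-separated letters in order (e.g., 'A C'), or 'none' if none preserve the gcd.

Answer: A B C E

Derivation:
Old gcd = 2; gcd of others (without N[2]) = 2
New gcd for candidate v: gcd(2, v). Preserves old gcd iff gcd(2, v) = 2.
  Option A: v=78, gcd(2,78)=2 -> preserves
  Option B: v=62, gcd(2,62)=2 -> preserves
  Option C: v=48, gcd(2,48)=2 -> preserves
  Option D: v=23, gcd(2,23)=1 -> changes
  Option E: v=8, gcd(2,8)=2 -> preserves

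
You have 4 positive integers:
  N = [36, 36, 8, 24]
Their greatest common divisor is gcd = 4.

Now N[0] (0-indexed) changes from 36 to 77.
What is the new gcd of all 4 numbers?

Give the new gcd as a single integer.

Numbers: [36, 36, 8, 24], gcd = 4
Change: index 0, 36 -> 77
gcd of the OTHER numbers (without index 0): gcd([36, 8, 24]) = 4
New gcd = gcd(g_others, new_val) = gcd(4, 77) = 1

Answer: 1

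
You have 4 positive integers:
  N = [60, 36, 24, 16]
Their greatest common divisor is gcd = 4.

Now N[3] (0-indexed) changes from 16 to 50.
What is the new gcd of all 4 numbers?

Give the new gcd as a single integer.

Numbers: [60, 36, 24, 16], gcd = 4
Change: index 3, 16 -> 50
gcd of the OTHER numbers (without index 3): gcd([60, 36, 24]) = 12
New gcd = gcd(g_others, new_val) = gcd(12, 50) = 2

Answer: 2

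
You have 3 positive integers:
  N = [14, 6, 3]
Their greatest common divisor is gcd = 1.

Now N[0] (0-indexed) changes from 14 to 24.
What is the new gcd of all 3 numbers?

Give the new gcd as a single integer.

Answer: 3

Derivation:
Numbers: [14, 6, 3], gcd = 1
Change: index 0, 14 -> 24
gcd of the OTHER numbers (without index 0): gcd([6, 3]) = 3
New gcd = gcd(g_others, new_val) = gcd(3, 24) = 3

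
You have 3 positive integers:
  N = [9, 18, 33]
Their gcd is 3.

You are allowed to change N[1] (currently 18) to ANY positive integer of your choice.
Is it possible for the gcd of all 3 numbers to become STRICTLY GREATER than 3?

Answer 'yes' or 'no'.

Current gcd = 3
gcd of all OTHER numbers (without N[1]=18): gcd([9, 33]) = 3
The new gcd after any change is gcd(3, new_value).
This can be at most 3.
Since 3 = old gcd 3, the gcd can only stay the same or decrease.

Answer: no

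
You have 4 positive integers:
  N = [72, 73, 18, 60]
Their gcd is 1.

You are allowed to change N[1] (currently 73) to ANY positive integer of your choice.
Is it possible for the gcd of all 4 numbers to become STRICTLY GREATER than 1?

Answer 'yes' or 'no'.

Current gcd = 1
gcd of all OTHER numbers (without N[1]=73): gcd([72, 18, 60]) = 6
The new gcd after any change is gcd(6, new_value).
This can be at most 6.
Since 6 > old gcd 1, the gcd CAN increase (e.g., set N[1] = 6).

Answer: yes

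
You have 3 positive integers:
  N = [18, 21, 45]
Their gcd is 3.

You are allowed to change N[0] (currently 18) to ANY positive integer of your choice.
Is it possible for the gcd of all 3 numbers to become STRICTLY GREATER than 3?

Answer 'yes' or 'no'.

Answer: no

Derivation:
Current gcd = 3
gcd of all OTHER numbers (without N[0]=18): gcd([21, 45]) = 3
The new gcd after any change is gcd(3, new_value).
This can be at most 3.
Since 3 = old gcd 3, the gcd can only stay the same or decrease.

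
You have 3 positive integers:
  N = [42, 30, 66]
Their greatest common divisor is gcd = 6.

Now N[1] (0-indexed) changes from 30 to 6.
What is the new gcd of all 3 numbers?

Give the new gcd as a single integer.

Answer: 6

Derivation:
Numbers: [42, 30, 66], gcd = 6
Change: index 1, 30 -> 6
gcd of the OTHER numbers (without index 1): gcd([42, 66]) = 6
New gcd = gcd(g_others, new_val) = gcd(6, 6) = 6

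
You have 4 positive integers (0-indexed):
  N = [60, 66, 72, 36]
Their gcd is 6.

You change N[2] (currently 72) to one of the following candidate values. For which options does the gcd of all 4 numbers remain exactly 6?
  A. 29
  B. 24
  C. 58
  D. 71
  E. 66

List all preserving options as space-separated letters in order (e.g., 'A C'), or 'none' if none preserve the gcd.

Answer: B E

Derivation:
Old gcd = 6; gcd of others (without N[2]) = 6
New gcd for candidate v: gcd(6, v). Preserves old gcd iff gcd(6, v) = 6.
  Option A: v=29, gcd(6,29)=1 -> changes
  Option B: v=24, gcd(6,24)=6 -> preserves
  Option C: v=58, gcd(6,58)=2 -> changes
  Option D: v=71, gcd(6,71)=1 -> changes
  Option E: v=66, gcd(6,66)=6 -> preserves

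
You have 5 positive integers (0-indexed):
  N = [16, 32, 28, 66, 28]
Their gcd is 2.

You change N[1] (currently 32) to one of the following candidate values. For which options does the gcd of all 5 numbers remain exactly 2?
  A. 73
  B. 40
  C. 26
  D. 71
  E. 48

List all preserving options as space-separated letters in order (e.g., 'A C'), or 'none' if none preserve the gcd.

Answer: B C E

Derivation:
Old gcd = 2; gcd of others (without N[1]) = 2
New gcd for candidate v: gcd(2, v). Preserves old gcd iff gcd(2, v) = 2.
  Option A: v=73, gcd(2,73)=1 -> changes
  Option B: v=40, gcd(2,40)=2 -> preserves
  Option C: v=26, gcd(2,26)=2 -> preserves
  Option D: v=71, gcd(2,71)=1 -> changes
  Option E: v=48, gcd(2,48)=2 -> preserves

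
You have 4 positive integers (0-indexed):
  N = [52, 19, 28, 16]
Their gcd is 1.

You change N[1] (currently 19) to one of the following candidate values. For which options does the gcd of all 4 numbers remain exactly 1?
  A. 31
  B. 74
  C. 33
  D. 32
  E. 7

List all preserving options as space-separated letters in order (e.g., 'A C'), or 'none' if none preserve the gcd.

Old gcd = 1; gcd of others (without N[1]) = 4
New gcd for candidate v: gcd(4, v). Preserves old gcd iff gcd(4, v) = 1.
  Option A: v=31, gcd(4,31)=1 -> preserves
  Option B: v=74, gcd(4,74)=2 -> changes
  Option C: v=33, gcd(4,33)=1 -> preserves
  Option D: v=32, gcd(4,32)=4 -> changes
  Option E: v=7, gcd(4,7)=1 -> preserves

Answer: A C E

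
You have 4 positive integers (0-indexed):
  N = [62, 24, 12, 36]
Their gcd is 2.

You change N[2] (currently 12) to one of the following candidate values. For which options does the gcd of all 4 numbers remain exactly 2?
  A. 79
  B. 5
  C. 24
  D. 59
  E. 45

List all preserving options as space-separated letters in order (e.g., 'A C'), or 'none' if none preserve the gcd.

Answer: C

Derivation:
Old gcd = 2; gcd of others (without N[2]) = 2
New gcd for candidate v: gcd(2, v). Preserves old gcd iff gcd(2, v) = 2.
  Option A: v=79, gcd(2,79)=1 -> changes
  Option B: v=5, gcd(2,5)=1 -> changes
  Option C: v=24, gcd(2,24)=2 -> preserves
  Option D: v=59, gcd(2,59)=1 -> changes
  Option E: v=45, gcd(2,45)=1 -> changes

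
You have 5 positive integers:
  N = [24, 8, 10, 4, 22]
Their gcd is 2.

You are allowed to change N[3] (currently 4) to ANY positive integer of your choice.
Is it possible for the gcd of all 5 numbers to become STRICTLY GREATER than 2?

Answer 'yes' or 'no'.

Answer: no

Derivation:
Current gcd = 2
gcd of all OTHER numbers (without N[3]=4): gcd([24, 8, 10, 22]) = 2
The new gcd after any change is gcd(2, new_value).
This can be at most 2.
Since 2 = old gcd 2, the gcd can only stay the same or decrease.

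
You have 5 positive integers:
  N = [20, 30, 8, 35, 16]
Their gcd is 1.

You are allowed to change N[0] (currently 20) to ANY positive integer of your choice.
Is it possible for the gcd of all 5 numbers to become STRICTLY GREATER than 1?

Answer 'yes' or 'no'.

Current gcd = 1
gcd of all OTHER numbers (without N[0]=20): gcd([30, 8, 35, 16]) = 1
The new gcd after any change is gcd(1, new_value).
This can be at most 1.
Since 1 = old gcd 1, the gcd can only stay the same or decrease.

Answer: no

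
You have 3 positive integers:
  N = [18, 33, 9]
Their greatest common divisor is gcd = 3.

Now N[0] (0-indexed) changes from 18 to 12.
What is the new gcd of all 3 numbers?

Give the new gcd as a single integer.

Numbers: [18, 33, 9], gcd = 3
Change: index 0, 18 -> 12
gcd of the OTHER numbers (without index 0): gcd([33, 9]) = 3
New gcd = gcd(g_others, new_val) = gcd(3, 12) = 3

Answer: 3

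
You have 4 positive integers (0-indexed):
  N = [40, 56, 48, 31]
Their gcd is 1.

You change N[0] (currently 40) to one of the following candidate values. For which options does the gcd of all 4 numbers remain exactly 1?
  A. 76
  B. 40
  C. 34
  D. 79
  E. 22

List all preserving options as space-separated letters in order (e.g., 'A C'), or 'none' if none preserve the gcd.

Answer: A B C D E

Derivation:
Old gcd = 1; gcd of others (without N[0]) = 1
New gcd for candidate v: gcd(1, v). Preserves old gcd iff gcd(1, v) = 1.
  Option A: v=76, gcd(1,76)=1 -> preserves
  Option B: v=40, gcd(1,40)=1 -> preserves
  Option C: v=34, gcd(1,34)=1 -> preserves
  Option D: v=79, gcd(1,79)=1 -> preserves
  Option E: v=22, gcd(1,22)=1 -> preserves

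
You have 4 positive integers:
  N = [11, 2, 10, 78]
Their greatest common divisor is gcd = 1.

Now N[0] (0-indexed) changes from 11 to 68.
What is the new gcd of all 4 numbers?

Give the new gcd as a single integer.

Numbers: [11, 2, 10, 78], gcd = 1
Change: index 0, 11 -> 68
gcd of the OTHER numbers (without index 0): gcd([2, 10, 78]) = 2
New gcd = gcd(g_others, new_val) = gcd(2, 68) = 2

Answer: 2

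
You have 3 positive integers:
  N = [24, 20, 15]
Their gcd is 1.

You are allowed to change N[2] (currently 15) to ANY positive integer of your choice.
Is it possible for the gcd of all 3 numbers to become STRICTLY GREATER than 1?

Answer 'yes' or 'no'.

Current gcd = 1
gcd of all OTHER numbers (without N[2]=15): gcd([24, 20]) = 4
The new gcd after any change is gcd(4, new_value).
This can be at most 4.
Since 4 > old gcd 1, the gcd CAN increase (e.g., set N[2] = 4).

Answer: yes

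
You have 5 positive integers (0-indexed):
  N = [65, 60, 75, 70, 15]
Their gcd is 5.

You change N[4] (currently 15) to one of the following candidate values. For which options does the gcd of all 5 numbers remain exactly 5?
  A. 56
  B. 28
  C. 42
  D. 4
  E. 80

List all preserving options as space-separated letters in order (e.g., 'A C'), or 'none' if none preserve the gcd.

Answer: E

Derivation:
Old gcd = 5; gcd of others (without N[4]) = 5
New gcd for candidate v: gcd(5, v). Preserves old gcd iff gcd(5, v) = 5.
  Option A: v=56, gcd(5,56)=1 -> changes
  Option B: v=28, gcd(5,28)=1 -> changes
  Option C: v=42, gcd(5,42)=1 -> changes
  Option D: v=4, gcd(5,4)=1 -> changes
  Option E: v=80, gcd(5,80)=5 -> preserves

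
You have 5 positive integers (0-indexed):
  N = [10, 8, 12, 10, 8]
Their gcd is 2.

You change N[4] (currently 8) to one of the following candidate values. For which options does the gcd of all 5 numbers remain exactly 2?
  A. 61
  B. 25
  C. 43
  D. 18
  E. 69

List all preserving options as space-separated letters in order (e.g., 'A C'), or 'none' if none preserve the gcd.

Answer: D

Derivation:
Old gcd = 2; gcd of others (without N[4]) = 2
New gcd for candidate v: gcd(2, v). Preserves old gcd iff gcd(2, v) = 2.
  Option A: v=61, gcd(2,61)=1 -> changes
  Option B: v=25, gcd(2,25)=1 -> changes
  Option C: v=43, gcd(2,43)=1 -> changes
  Option D: v=18, gcd(2,18)=2 -> preserves
  Option E: v=69, gcd(2,69)=1 -> changes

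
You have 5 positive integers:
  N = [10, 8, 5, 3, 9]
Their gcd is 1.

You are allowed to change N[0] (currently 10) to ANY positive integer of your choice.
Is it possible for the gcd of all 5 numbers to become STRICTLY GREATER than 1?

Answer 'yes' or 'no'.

Answer: no

Derivation:
Current gcd = 1
gcd of all OTHER numbers (without N[0]=10): gcd([8, 5, 3, 9]) = 1
The new gcd after any change is gcd(1, new_value).
This can be at most 1.
Since 1 = old gcd 1, the gcd can only stay the same or decrease.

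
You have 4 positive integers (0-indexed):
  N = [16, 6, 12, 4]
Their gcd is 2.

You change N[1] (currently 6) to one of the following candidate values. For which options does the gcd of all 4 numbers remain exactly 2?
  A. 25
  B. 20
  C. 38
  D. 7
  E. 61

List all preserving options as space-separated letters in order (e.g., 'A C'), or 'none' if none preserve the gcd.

Old gcd = 2; gcd of others (without N[1]) = 4
New gcd for candidate v: gcd(4, v). Preserves old gcd iff gcd(4, v) = 2.
  Option A: v=25, gcd(4,25)=1 -> changes
  Option B: v=20, gcd(4,20)=4 -> changes
  Option C: v=38, gcd(4,38)=2 -> preserves
  Option D: v=7, gcd(4,7)=1 -> changes
  Option E: v=61, gcd(4,61)=1 -> changes

Answer: C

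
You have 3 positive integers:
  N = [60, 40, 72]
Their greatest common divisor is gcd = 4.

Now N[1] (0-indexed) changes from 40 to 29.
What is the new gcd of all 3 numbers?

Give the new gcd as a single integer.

Answer: 1

Derivation:
Numbers: [60, 40, 72], gcd = 4
Change: index 1, 40 -> 29
gcd of the OTHER numbers (without index 1): gcd([60, 72]) = 12
New gcd = gcd(g_others, new_val) = gcd(12, 29) = 1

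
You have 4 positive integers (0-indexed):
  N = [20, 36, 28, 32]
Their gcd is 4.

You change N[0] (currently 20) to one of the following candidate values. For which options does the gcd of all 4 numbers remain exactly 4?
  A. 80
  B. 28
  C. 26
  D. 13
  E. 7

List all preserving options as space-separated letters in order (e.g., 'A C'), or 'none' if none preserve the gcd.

Old gcd = 4; gcd of others (without N[0]) = 4
New gcd for candidate v: gcd(4, v). Preserves old gcd iff gcd(4, v) = 4.
  Option A: v=80, gcd(4,80)=4 -> preserves
  Option B: v=28, gcd(4,28)=4 -> preserves
  Option C: v=26, gcd(4,26)=2 -> changes
  Option D: v=13, gcd(4,13)=1 -> changes
  Option E: v=7, gcd(4,7)=1 -> changes

Answer: A B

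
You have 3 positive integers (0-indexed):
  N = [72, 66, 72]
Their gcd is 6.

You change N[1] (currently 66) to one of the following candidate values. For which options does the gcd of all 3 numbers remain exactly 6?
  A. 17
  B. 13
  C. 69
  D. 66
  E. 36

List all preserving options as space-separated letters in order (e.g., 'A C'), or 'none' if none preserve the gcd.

Answer: D

Derivation:
Old gcd = 6; gcd of others (without N[1]) = 72
New gcd for candidate v: gcd(72, v). Preserves old gcd iff gcd(72, v) = 6.
  Option A: v=17, gcd(72,17)=1 -> changes
  Option B: v=13, gcd(72,13)=1 -> changes
  Option C: v=69, gcd(72,69)=3 -> changes
  Option D: v=66, gcd(72,66)=6 -> preserves
  Option E: v=36, gcd(72,36)=36 -> changes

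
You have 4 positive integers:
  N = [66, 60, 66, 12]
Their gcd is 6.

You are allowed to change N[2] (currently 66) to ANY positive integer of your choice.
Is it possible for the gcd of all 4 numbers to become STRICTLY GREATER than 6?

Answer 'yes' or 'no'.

Answer: no

Derivation:
Current gcd = 6
gcd of all OTHER numbers (without N[2]=66): gcd([66, 60, 12]) = 6
The new gcd after any change is gcd(6, new_value).
This can be at most 6.
Since 6 = old gcd 6, the gcd can only stay the same or decrease.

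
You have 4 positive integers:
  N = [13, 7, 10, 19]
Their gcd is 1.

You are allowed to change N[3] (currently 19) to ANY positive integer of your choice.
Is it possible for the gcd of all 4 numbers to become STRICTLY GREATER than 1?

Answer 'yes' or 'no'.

Current gcd = 1
gcd of all OTHER numbers (without N[3]=19): gcd([13, 7, 10]) = 1
The new gcd after any change is gcd(1, new_value).
This can be at most 1.
Since 1 = old gcd 1, the gcd can only stay the same or decrease.

Answer: no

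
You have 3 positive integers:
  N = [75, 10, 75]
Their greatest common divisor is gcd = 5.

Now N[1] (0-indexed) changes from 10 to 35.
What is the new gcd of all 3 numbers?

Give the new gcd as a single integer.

Answer: 5

Derivation:
Numbers: [75, 10, 75], gcd = 5
Change: index 1, 10 -> 35
gcd of the OTHER numbers (without index 1): gcd([75, 75]) = 75
New gcd = gcd(g_others, new_val) = gcd(75, 35) = 5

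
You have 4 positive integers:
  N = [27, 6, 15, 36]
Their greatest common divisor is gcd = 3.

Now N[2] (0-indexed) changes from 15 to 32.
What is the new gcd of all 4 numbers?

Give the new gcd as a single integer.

Numbers: [27, 6, 15, 36], gcd = 3
Change: index 2, 15 -> 32
gcd of the OTHER numbers (without index 2): gcd([27, 6, 36]) = 3
New gcd = gcd(g_others, new_val) = gcd(3, 32) = 1

Answer: 1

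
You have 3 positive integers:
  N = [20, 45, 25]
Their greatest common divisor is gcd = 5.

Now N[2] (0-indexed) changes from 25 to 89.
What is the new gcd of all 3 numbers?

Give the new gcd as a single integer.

Answer: 1

Derivation:
Numbers: [20, 45, 25], gcd = 5
Change: index 2, 25 -> 89
gcd of the OTHER numbers (without index 2): gcd([20, 45]) = 5
New gcd = gcd(g_others, new_val) = gcd(5, 89) = 1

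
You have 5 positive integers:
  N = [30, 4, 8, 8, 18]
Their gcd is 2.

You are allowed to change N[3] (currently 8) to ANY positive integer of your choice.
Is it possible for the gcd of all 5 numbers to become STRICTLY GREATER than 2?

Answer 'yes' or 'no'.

Current gcd = 2
gcd of all OTHER numbers (without N[3]=8): gcd([30, 4, 8, 18]) = 2
The new gcd after any change is gcd(2, new_value).
This can be at most 2.
Since 2 = old gcd 2, the gcd can only stay the same or decrease.

Answer: no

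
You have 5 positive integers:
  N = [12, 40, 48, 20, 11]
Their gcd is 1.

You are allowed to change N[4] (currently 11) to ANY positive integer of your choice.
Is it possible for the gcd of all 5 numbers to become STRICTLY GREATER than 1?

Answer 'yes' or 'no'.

Current gcd = 1
gcd of all OTHER numbers (without N[4]=11): gcd([12, 40, 48, 20]) = 4
The new gcd after any change is gcd(4, new_value).
This can be at most 4.
Since 4 > old gcd 1, the gcd CAN increase (e.g., set N[4] = 4).

Answer: yes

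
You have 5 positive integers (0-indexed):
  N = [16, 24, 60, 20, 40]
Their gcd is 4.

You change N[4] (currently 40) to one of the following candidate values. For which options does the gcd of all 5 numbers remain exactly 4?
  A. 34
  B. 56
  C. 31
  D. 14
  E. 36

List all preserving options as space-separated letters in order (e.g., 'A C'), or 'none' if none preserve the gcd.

Old gcd = 4; gcd of others (without N[4]) = 4
New gcd for candidate v: gcd(4, v). Preserves old gcd iff gcd(4, v) = 4.
  Option A: v=34, gcd(4,34)=2 -> changes
  Option B: v=56, gcd(4,56)=4 -> preserves
  Option C: v=31, gcd(4,31)=1 -> changes
  Option D: v=14, gcd(4,14)=2 -> changes
  Option E: v=36, gcd(4,36)=4 -> preserves

Answer: B E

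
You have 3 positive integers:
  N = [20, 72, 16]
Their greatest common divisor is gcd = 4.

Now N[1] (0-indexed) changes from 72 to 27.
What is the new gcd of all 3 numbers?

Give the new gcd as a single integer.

Answer: 1

Derivation:
Numbers: [20, 72, 16], gcd = 4
Change: index 1, 72 -> 27
gcd of the OTHER numbers (without index 1): gcd([20, 16]) = 4
New gcd = gcd(g_others, new_val) = gcd(4, 27) = 1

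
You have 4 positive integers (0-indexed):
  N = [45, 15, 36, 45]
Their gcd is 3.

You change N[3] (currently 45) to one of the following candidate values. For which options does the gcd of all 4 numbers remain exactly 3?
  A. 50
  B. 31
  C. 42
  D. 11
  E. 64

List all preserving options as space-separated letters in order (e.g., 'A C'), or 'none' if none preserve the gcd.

Old gcd = 3; gcd of others (without N[3]) = 3
New gcd for candidate v: gcd(3, v). Preserves old gcd iff gcd(3, v) = 3.
  Option A: v=50, gcd(3,50)=1 -> changes
  Option B: v=31, gcd(3,31)=1 -> changes
  Option C: v=42, gcd(3,42)=3 -> preserves
  Option D: v=11, gcd(3,11)=1 -> changes
  Option E: v=64, gcd(3,64)=1 -> changes

Answer: C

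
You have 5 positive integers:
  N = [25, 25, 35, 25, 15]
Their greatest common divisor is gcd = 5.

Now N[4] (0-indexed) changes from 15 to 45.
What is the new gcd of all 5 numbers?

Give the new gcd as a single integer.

Answer: 5

Derivation:
Numbers: [25, 25, 35, 25, 15], gcd = 5
Change: index 4, 15 -> 45
gcd of the OTHER numbers (without index 4): gcd([25, 25, 35, 25]) = 5
New gcd = gcd(g_others, new_val) = gcd(5, 45) = 5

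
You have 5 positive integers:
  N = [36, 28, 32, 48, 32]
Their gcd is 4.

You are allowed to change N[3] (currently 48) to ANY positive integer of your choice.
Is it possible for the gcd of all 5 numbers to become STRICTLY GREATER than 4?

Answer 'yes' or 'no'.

Answer: no

Derivation:
Current gcd = 4
gcd of all OTHER numbers (without N[3]=48): gcd([36, 28, 32, 32]) = 4
The new gcd after any change is gcd(4, new_value).
This can be at most 4.
Since 4 = old gcd 4, the gcd can only stay the same or decrease.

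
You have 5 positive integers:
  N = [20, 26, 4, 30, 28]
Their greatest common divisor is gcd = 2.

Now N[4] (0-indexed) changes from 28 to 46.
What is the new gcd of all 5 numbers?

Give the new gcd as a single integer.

Answer: 2

Derivation:
Numbers: [20, 26, 4, 30, 28], gcd = 2
Change: index 4, 28 -> 46
gcd of the OTHER numbers (without index 4): gcd([20, 26, 4, 30]) = 2
New gcd = gcd(g_others, new_val) = gcd(2, 46) = 2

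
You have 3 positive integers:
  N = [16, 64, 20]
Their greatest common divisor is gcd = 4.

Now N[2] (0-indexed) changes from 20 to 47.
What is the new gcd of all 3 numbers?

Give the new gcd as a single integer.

Numbers: [16, 64, 20], gcd = 4
Change: index 2, 20 -> 47
gcd of the OTHER numbers (without index 2): gcd([16, 64]) = 16
New gcd = gcd(g_others, new_val) = gcd(16, 47) = 1

Answer: 1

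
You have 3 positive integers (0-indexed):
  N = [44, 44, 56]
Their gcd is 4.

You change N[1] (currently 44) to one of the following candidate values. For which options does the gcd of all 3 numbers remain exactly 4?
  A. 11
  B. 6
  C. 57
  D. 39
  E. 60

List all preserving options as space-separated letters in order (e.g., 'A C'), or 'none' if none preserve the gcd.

Answer: E

Derivation:
Old gcd = 4; gcd of others (without N[1]) = 4
New gcd for candidate v: gcd(4, v). Preserves old gcd iff gcd(4, v) = 4.
  Option A: v=11, gcd(4,11)=1 -> changes
  Option B: v=6, gcd(4,6)=2 -> changes
  Option C: v=57, gcd(4,57)=1 -> changes
  Option D: v=39, gcd(4,39)=1 -> changes
  Option E: v=60, gcd(4,60)=4 -> preserves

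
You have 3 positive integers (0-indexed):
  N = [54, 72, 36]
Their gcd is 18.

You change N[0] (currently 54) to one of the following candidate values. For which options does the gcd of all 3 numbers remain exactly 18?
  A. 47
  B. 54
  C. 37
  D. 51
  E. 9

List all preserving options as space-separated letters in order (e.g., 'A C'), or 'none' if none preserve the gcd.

Old gcd = 18; gcd of others (without N[0]) = 36
New gcd for candidate v: gcd(36, v). Preserves old gcd iff gcd(36, v) = 18.
  Option A: v=47, gcd(36,47)=1 -> changes
  Option B: v=54, gcd(36,54)=18 -> preserves
  Option C: v=37, gcd(36,37)=1 -> changes
  Option D: v=51, gcd(36,51)=3 -> changes
  Option E: v=9, gcd(36,9)=9 -> changes

Answer: B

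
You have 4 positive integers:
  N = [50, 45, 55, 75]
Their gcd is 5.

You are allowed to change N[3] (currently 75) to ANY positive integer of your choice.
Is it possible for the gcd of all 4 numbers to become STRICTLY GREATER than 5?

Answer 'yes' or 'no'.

Current gcd = 5
gcd of all OTHER numbers (without N[3]=75): gcd([50, 45, 55]) = 5
The new gcd after any change is gcd(5, new_value).
This can be at most 5.
Since 5 = old gcd 5, the gcd can only stay the same or decrease.

Answer: no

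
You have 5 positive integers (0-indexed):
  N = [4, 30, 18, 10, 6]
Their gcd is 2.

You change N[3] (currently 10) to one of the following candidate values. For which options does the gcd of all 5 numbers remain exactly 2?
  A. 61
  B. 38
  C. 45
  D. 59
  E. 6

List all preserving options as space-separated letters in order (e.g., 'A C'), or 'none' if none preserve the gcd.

Old gcd = 2; gcd of others (without N[3]) = 2
New gcd for candidate v: gcd(2, v). Preserves old gcd iff gcd(2, v) = 2.
  Option A: v=61, gcd(2,61)=1 -> changes
  Option B: v=38, gcd(2,38)=2 -> preserves
  Option C: v=45, gcd(2,45)=1 -> changes
  Option D: v=59, gcd(2,59)=1 -> changes
  Option E: v=6, gcd(2,6)=2 -> preserves

Answer: B E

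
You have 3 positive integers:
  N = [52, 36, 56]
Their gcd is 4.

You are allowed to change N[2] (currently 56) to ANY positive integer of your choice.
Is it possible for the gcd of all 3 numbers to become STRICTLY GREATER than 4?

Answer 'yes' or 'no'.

Current gcd = 4
gcd of all OTHER numbers (without N[2]=56): gcd([52, 36]) = 4
The new gcd after any change is gcd(4, new_value).
This can be at most 4.
Since 4 = old gcd 4, the gcd can only stay the same or decrease.

Answer: no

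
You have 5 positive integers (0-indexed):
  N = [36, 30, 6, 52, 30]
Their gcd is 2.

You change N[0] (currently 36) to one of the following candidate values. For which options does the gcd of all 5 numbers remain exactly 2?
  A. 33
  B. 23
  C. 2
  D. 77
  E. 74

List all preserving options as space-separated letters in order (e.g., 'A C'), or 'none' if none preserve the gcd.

Old gcd = 2; gcd of others (without N[0]) = 2
New gcd for candidate v: gcd(2, v). Preserves old gcd iff gcd(2, v) = 2.
  Option A: v=33, gcd(2,33)=1 -> changes
  Option B: v=23, gcd(2,23)=1 -> changes
  Option C: v=2, gcd(2,2)=2 -> preserves
  Option D: v=77, gcd(2,77)=1 -> changes
  Option E: v=74, gcd(2,74)=2 -> preserves

Answer: C E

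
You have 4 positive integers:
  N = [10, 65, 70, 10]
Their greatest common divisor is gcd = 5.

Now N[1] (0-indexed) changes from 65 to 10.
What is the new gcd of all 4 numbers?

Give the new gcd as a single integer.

Answer: 10

Derivation:
Numbers: [10, 65, 70, 10], gcd = 5
Change: index 1, 65 -> 10
gcd of the OTHER numbers (without index 1): gcd([10, 70, 10]) = 10
New gcd = gcd(g_others, new_val) = gcd(10, 10) = 10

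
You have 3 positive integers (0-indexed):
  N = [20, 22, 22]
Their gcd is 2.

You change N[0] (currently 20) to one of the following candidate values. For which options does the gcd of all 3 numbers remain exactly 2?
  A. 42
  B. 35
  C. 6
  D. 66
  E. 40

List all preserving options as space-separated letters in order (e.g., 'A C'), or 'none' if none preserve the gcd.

Answer: A C E

Derivation:
Old gcd = 2; gcd of others (without N[0]) = 22
New gcd for candidate v: gcd(22, v). Preserves old gcd iff gcd(22, v) = 2.
  Option A: v=42, gcd(22,42)=2 -> preserves
  Option B: v=35, gcd(22,35)=1 -> changes
  Option C: v=6, gcd(22,6)=2 -> preserves
  Option D: v=66, gcd(22,66)=22 -> changes
  Option E: v=40, gcd(22,40)=2 -> preserves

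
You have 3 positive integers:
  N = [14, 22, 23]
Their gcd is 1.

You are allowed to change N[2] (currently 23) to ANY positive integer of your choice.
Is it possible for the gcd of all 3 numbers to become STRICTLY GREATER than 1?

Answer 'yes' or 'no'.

Answer: yes

Derivation:
Current gcd = 1
gcd of all OTHER numbers (without N[2]=23): gcd([14, 22]) = 2
The new gcd after any change is gcd(2, new_value).
This can be at most 2.
Since 2 > old gcd 1, the gcd CAN increase (e.g., set N[2] = 2).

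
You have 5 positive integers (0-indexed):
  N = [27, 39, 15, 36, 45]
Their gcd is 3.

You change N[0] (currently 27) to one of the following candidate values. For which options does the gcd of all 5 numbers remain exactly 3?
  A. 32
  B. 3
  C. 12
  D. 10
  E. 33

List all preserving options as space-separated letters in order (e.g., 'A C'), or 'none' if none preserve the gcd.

Answer: B C E

Derivation:
Old gcd = 3; gcd of others (without N[0]) = 3
New gcd for candidate v: gcd(3, v). Preserves old gcd iff gcd(3, v) = 3.
  Option A: v=32, gcd(3,32)=1 -> changes
  Option B: v=3, gcd(3,3)=3 -> preserves
  Option C: v=12, gcd(3,12)=3 -> preserves
  Option D: v=10, gcd(3,10)=1 -> changes
  Option E: v=33, gcd(3,33)=3 -> preserves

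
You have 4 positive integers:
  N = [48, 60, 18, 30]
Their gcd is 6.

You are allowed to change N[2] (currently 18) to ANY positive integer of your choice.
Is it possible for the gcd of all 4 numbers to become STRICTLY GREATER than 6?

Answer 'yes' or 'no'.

Answer: no

Derivation:
Current gcd = 6
gcd of all OTHER numbers (without N[2]=18): gcd([48, 60, 30]) = 6
The new gcd after any change is gcd(6, new_value).
This can be at most 6.
Since 6 = old gcd 6, the gcd can only stay the same or decrease.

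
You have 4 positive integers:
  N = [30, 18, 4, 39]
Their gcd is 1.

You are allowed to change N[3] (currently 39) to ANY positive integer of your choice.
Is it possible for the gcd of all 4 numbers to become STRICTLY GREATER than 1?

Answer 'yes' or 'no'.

Current gcd = 1
gcd of all OTHER numbers (without N[3]=39): gcd([30, 18, 4]) = 2
The new gcd after any change is gcd(2, new_value).
This can be at most 2.
Since 2 > old gcd 1, the gcd CAN increase (e.g., set N[3] = 2).

Answer: yes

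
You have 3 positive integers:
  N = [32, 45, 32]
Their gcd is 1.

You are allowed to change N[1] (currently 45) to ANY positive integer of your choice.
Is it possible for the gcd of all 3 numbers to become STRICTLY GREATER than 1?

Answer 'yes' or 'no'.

Answer: yes

Derivation:
Current gcd = 1
gcd of all OTHER numbers (without N[1]=45): gcd([32, 32]) = 32
The new gcd after any change is gcd(32, new_value).
This can be at most 32.
Since 32 > old gcd 1, the gcd CAN increase (e.g., set N[1] = 32).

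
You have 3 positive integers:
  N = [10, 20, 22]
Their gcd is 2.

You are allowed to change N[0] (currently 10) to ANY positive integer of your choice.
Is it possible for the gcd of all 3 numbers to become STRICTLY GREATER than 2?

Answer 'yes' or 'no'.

Answer: no

Derivation:
Current gcd = 2
gcd of all OTHER numbers (without N[0]=10): gcd([20, 22]) = 2
The new gcd after any change is gcd(2, new_value).
This can be at most 2.
Since 2 = old gcd 2, the gcd can only stay the same or decrease.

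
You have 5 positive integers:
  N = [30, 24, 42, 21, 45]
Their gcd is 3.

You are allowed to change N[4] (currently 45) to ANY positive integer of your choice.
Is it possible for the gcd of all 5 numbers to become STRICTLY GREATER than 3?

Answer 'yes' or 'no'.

Answer: no

Derivation:
Current gcd = 3
gcd of all OTHER numbers (without N[4]=45): gcd([30, 24, 42, 21]) = 3
The new gcd after any change is gcd(3, new_value).
This can be at most 3.
Since 3 = old gcd 3, the gcd can only stay the same or decrease.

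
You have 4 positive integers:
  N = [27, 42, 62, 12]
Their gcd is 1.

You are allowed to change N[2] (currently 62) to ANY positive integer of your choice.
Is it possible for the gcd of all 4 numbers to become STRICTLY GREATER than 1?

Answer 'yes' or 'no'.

Current gcd = 1
gcd of all OTHER numbers (without N[2]=62): gcd([27, 42, 12]) = 3
The new gcd after any change is gcd(3, new_value).
This can be at most 3.
Since 3 > old gcd 1, the gcd CAN increase (e.g., set N[2] = 3).

Answer: yes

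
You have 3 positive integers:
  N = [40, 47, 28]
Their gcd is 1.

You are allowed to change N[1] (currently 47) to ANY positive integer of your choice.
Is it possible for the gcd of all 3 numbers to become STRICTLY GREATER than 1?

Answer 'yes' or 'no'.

Answer: yes

Derivation:
Current gcd = 1
gcd of all OTHER numbers (without N[1]=47): gcd([40, 28]) = 4
The new gcd after any change is gcd(4, new_value).
This can be at most 4.
Since 4 > old gcd 1, the gcd CAN increase (e.g., set N[1] = 4).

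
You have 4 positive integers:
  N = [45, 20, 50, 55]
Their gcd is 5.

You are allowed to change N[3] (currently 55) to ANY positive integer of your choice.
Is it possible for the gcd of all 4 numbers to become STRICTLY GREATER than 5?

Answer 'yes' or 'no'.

Current gcd = 5
gcd of all OTHER numbers (without N[3]=55): gcd([45, 20, 50]) = 5
The new gcd after any change is gcd(5, new_value).
This can be at most 5.
Since 5 = old gcd 5, the gcd can only stay the same or decrease.

Answer: no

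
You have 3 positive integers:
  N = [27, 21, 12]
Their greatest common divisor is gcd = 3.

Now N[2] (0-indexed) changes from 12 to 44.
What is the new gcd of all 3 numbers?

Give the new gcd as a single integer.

Numbers: [27, 21, 12], gcd = 3
Change: index 2, 12 -> 44
gcd of the OTHER numbers (without index 2): gcd([27, 21]) = 3
New gcd = gcd(g_others, new_val) = gcd(3, 44) = 1

Answer: 1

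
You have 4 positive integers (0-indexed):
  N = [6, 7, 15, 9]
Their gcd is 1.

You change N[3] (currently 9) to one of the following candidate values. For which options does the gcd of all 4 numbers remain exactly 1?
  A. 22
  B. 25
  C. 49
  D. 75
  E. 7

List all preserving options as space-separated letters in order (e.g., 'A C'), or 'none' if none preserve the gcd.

Old gcd = 1; gcd of others (without N[3]) = 1
New gcd for candidate v: gcd(1, v). Preserves old gcd iff gcd(1, v) = 1.
  Option A: v=22, gcd(1,22)=1 -> preserves
  Option B: v=25, gcd(1,25)=1 -> preserves
  Option C: v=49, gcd(1,49)=1 -> preserves
  Option D: v=75, gcd(1,75)=1 -> preserves
  Option E: v=7, gcd(1,7)=1 -> preserves

Answer: A B C D E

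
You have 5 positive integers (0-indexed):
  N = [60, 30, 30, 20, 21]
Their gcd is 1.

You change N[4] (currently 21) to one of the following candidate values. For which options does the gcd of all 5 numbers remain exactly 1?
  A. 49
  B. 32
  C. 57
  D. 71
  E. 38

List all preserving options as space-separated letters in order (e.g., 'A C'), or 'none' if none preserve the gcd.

Answer: A C D

Derivation:
Old gcd = 1; gcd of others (without N[4]) = 10
New gcd for candidate v: gcd(10, v). Preserves old gcd iff gcd(10, v) = 1.
  Option A: v=49, gcd(10,49)=1 -> preserves
  Option B: v=32, gcd(10,32)=2 -> changes
  Option C: v=57, gcd(10,57)=1 -> preserves
  Option D: v=71, gcd(10,71)=1 -> preserves
  Option E: v=38, gcd(10,38)=2 -> changes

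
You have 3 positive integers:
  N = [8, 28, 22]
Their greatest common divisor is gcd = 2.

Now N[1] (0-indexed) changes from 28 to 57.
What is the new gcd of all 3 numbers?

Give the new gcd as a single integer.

Numbers: [8, 28, 22], gcd = 2
Change: index 1, 28 -> 57
gcd of the OTHER numbers (without index 1): gcd([8, 22]) = 2
New gcd = gcd(g_others, new_val) = gcd(2, 57) = 1

Answer: 1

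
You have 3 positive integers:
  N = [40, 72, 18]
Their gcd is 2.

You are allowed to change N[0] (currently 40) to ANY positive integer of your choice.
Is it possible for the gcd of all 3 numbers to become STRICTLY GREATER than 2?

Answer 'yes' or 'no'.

Answer: yes

Derivation:
Current gcd = 2
gcd of all OTHER numbers (without N[0]=40): gcd([72, 18]) = 18
The new gcd after any change is gcd(18, new_value).
This can be at most 18.
Since 18 > old gcd 2, the gcd CAN increase (e.g., set N[0] = 18).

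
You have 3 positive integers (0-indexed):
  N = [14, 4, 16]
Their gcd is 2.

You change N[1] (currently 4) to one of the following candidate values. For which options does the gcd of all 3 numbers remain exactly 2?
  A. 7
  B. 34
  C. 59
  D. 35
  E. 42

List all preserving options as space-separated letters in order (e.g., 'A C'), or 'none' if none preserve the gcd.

Answer: B E

Derivation:
Old gcd = 2; gcd of others (without N[1]) = 2
New gcd for candidate v: gcd(2, v). Preserves old gcd iff gcd(2, v) = 2.
  Option A: v=7, gcd(2,7)=1 -> changes
  Option B: v=34, gcd(2,34)=2 -> preserves
  Option C: v=59, gcd(2,59)=1 -> changes
  Option D: v=35, gcd(2,35)=1 -> changes
  Option E: v=42, gcd(2,42)=2 -> preserves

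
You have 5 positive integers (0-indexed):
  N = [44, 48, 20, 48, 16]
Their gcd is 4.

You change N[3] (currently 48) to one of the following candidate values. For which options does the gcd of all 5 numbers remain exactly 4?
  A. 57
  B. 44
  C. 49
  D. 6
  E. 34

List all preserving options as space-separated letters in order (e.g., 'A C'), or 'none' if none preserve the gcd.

Answer: B

Derivation:
Old gcd = 4; gcd of others (without N[3]) = 4
New gcd for candidate v: gcd(4, v). Preserves old gcd iff gcd(4, v) = 4.
  Option A: v=57, gcd(4,57)=1 -> changes
  Option B: v=44, gcd(4,44)=4 -> preserves
  Option C: v=49, gcd(4,49)=1 -> changes
  Option D: v=6, gcd(4,6)=2 -> changes
  Option E: v=34, gcd(4,34)=2 -> changes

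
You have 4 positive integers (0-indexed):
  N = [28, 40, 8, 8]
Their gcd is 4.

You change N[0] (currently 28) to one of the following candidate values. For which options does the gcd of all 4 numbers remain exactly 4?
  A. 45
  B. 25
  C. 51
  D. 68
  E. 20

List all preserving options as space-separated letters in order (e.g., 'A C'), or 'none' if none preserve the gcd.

Old gcd = 4; gcd of others (without N[0]) = 8
New gcd for candidate v: gcd(8, v). Preserves old gcd iff gcd(8, v) = 4.
  Option A: v=45, gcd(8,45)=1 -> changes
  Option B: v=25, gcd(8,25)=1 -> changes
  Option C: v=51, gcd(8,51)=1 -> changes
  Option D: v=68, gcd(8,68)=4 -> preserves
  Option E: v=20, gcd(8,20)=4 -> preserves

Answer: D E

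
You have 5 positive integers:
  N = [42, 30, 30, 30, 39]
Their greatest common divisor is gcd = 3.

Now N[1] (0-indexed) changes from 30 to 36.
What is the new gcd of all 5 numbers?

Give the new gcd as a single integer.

Answer: 3

Derivation:
Numbers: [42, 30, 30, 30, 39], gcd = 3
Change: index 1, 30 -> 36
gcd of the OTHER numbers (without index 1): gcd([42, 30, 30, 39]) = 3
New gcd = gcd(g_others, new_val) = gcd(3, 36) = 3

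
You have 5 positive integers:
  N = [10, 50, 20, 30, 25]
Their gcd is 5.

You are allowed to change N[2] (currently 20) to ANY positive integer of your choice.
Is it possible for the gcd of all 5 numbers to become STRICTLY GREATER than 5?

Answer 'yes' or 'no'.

Current gcd = 5
gcd of all OTHER numbers (without N[2]=20): gcd([10, 50, 30, 25]) = 5
The new gcd after any change is gcd(5, new_value).
This can be at most 5.
Since 5 = old gcd 5, the gcd can only stay the same or decrease.

Answer: no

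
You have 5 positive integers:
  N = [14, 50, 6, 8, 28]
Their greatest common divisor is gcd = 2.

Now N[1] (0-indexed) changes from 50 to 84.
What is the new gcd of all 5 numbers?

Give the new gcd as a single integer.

Numbers: [14, 50, 6, 8, 28], gcd = 2
Change: index 1, 50 -> 84
gcd of the OTHER numbers (without index 1): gcd([14, 6, 8, 28]) = 2
New gcd = gcd(g_others, new_val) = gcd(2, 84) = 2

Answer: 2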